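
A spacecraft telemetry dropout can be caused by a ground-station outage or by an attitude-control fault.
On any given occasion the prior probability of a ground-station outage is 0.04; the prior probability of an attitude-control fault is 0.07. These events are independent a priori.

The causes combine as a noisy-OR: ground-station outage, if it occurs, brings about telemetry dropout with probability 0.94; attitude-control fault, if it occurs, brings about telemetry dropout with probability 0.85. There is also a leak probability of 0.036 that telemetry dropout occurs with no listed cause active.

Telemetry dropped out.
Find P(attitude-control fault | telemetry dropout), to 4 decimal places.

P(attitude-control fault | telemetry dropout) ≈ 0.4728

Under noisy-OR, P(telemetry dropout | causes) = 1 − (1−0.036)·∏(1−qᵢ) over the active causes.
For the numerator, keep only attitude-control fault=true terms: 0.057483 + 0.002776 = 0.060259
Denominator P(telemetry dropout): 0.036·0.96·0.93 + 0.8554·0.96·0.07 + 0.94216·0.04·0.93 + 0.991324·0.04·0.07 = 0.127448
Posterior = 0.060259 / 0.127448 ≈ 0.4728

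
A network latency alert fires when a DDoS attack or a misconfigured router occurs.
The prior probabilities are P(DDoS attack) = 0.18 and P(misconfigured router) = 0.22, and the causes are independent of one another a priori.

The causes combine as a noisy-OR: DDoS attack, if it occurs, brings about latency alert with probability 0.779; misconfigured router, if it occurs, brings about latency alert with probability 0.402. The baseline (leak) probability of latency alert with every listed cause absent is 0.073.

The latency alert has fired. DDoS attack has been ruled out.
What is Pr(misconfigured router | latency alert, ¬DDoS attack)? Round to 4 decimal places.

Pr(misconfigured router | latency alert, ¬DDoS attack) ≈ 0.6326

Under noisy-OR, P(latency alert | causes) = 1 − (1−0.073)·∏(1−qᵢ) over the active causes.
By total probability over both values of misconfigured router:
  P(latency alert | ¬DDoS attack) = 0.073·0.78 + 0.445654·0.22
        = 0.056940 + 0.098044 = 0.154984
The terms with misconfigured router present sum to 0.098044, so
  P(misconfigured router | latency alert, ¬DDoS attack) = 0.098044 / 0.154984 ≈ 0.6326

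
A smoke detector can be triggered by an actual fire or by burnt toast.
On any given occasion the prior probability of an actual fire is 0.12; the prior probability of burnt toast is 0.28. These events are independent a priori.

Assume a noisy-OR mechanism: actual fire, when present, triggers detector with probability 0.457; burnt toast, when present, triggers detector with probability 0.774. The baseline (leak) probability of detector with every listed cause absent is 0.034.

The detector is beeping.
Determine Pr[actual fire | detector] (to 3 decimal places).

Pr[actual fire | detector] ≈ 0.248

Under noisy-OR, P(detector | causes) = 1 − (1−0.034)·∏(1−qᵢ) over the active causes.
Weight on actual fire=true, given the evidence: 0.041080 + 0.029617 = 0.070697
The normalizing constant is 0.034*0.88*0.72 + 0.781684*0.88*0.28 + 0.475462*0.12*0.72 + 0.881454*0.12*0.28 = 0.284846
Posterior = 0.070697 / 0.284846 ≈ 0.248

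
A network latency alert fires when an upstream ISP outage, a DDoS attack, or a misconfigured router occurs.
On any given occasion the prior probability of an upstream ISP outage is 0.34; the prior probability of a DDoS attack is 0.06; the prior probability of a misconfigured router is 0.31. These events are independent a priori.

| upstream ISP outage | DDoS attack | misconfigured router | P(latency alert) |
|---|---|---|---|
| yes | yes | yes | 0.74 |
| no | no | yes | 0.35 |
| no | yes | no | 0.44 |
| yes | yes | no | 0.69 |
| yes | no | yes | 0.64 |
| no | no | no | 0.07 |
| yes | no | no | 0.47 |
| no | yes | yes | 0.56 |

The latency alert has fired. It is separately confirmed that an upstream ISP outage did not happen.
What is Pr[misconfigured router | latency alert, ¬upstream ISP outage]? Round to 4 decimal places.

Pr[misconfigured router | latency alert, ¬upstream ISP outage] ≈ 0.6386

By total probability over the 4 (DDoS attack, misconfigured router) configurations:
  P(latency alert | ¬upstream ISP outage) = 0.07*0.94*0.69 + 0.35*0.94*0.31 + 0.44*0.06*0.69 + 0.56*0.06*0.31
        = 0.045402 + 0.101990 + 0.018216 + 0.010416 = 0.176024
The terms with misconfigured router present sum to 0.112406, so
  P(misconfigured router | latency alert, ¬upstream ISP outage) = 0.112406 / 0.176024 ≈ 0.6386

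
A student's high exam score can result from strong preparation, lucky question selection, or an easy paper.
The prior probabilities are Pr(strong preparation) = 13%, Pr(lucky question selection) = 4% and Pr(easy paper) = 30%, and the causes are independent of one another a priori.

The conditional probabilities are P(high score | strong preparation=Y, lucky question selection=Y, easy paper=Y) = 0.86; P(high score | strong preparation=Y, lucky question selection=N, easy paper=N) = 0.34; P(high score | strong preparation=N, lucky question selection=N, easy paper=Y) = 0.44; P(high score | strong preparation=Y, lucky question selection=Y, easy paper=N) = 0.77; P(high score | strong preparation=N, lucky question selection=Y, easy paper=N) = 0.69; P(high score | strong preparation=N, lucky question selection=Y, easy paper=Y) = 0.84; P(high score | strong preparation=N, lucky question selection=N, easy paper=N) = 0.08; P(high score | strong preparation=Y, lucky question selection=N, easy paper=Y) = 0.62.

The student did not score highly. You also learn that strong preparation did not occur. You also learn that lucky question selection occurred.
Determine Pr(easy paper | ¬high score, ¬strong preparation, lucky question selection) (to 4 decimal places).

Pr(easy paper | ¬high score, ¬strong preparation, lucky question selection) ≈ 0.1811

Enumerate both values of easy paper and weight by the priors:
  P(¬high score | ¬strong preparation, lucky question selection) = 0.31*0.7 + 0.16*0.3
        = 0.217000 + 0.048000 = 0.265000
Configurations with easy paper contribute 0.048000, so
  P(easy paper | ¬high score, ¬strong preparation, lucky question selection) = 0.048000 / 0.265000 ≈ 0.1811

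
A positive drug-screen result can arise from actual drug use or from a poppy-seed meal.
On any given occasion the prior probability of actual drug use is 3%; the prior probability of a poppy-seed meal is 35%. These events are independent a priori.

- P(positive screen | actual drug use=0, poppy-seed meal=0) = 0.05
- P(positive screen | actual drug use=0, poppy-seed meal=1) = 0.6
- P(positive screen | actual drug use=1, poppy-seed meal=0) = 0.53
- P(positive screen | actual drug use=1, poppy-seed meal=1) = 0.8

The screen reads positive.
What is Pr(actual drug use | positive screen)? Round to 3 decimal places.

Numerator (weight on configurations with actual drug use): 0.010335 + 0.008400 = 0.018735
Denominator P(positive screen): 0.05·0.97·0.65 + 0.6·0.97·0.35 + 0.53·0.03·0.65 + 0.8·0.03·0.35 = 0.253960
P(actual drug use | positive screen) = 0.018735/0.253960 ≈ 0.074

Pr(actual drug use | positive screen) ≈ 0.074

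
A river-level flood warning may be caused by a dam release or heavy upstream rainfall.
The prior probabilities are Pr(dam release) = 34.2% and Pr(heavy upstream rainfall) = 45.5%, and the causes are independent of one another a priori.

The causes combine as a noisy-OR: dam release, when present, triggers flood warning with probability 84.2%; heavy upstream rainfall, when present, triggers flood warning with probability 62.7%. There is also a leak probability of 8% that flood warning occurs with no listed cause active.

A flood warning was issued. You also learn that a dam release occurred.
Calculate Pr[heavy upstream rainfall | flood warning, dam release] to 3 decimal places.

Pr[heavy upstream rainfall | flood warning, dam release] ≈ 0.480

Under noisy-OR, P(flood warning | causes) = 1 − (1−0.08)·∏(1−qᵢ) over the active causes.
Enumerate both values of heavy upstream rainfall and weight by the priors:
  P(flood warning | dam release) = 0.85464×0.545 + 0.945781×0.455
        = 0.465779 + 0.430330 = 0.896109
Configurations with heavy upstream rainfall contribute 0.430330, so
  P(heavy upstream rainfall | flood warning, dam release) = 0.430330 / 0.896109 ≈ 0.480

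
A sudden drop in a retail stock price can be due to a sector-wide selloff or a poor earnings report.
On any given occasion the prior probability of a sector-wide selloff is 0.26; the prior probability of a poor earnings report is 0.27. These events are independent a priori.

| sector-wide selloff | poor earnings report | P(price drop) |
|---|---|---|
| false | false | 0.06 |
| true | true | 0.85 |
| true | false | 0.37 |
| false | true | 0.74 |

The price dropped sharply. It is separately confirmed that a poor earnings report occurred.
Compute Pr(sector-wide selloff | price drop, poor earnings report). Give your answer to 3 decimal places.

Pr(sector-wide selloff | price drop, poor earnings report) ≈ 0.288

By total probability over both values of sector-wide selloff:
  P(price drop | poor earnings report) = 0.74*0.74 + 0.85*0.26
        = 0.547600 + 0.221000 = 0.768600
The terms with sector-wide selloff present sum to 0.221000, so
  P(sector-wide selloff | price drop, poor earnings report) = 0.221000 / 0.768600 ≈ 0.288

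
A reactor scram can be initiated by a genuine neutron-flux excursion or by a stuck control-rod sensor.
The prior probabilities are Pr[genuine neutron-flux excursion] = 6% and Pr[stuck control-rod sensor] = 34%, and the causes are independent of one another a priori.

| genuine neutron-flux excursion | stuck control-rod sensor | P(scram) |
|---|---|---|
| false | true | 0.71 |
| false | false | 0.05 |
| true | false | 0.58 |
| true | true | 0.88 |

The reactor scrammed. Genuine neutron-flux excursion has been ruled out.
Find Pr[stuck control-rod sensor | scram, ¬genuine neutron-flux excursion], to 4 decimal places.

P(scram | ¬genuine neutron-flux excursion) = 0.05×0.66 + 0.71×0.34 = 0.033000 + 0.241400 = 0.274400
Restricting to configurations with stuck control-rod sensor present: 0.71×0.34 = 0.241400.
Hence the posterior is 0.241400/0.274400 ≈ 0.8797.

Pr[stuck control-rod sensor | scram, ¬genuine neutron-flux excursion] ≈ 0.8797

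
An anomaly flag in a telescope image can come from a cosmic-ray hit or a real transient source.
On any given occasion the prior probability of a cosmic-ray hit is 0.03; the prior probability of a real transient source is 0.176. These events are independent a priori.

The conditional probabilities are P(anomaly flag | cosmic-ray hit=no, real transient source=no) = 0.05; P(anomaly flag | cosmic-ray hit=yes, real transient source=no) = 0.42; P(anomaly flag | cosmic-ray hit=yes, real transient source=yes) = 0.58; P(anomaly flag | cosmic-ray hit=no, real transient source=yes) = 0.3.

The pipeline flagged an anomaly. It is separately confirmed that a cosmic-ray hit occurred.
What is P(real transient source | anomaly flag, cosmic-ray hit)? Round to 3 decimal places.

Sum P(anomaly flag|·) weighted by the priors over both values of real transient source:
  P(anomaly flag | cosmic-ray hit) = 0.42×0.824 + 0.58×0.176
        = 0.346080 + 0.102080 = 0.448160
Keeping only the real transient source-present terms gives 0.102080, so
  P(real transient source | anomaly flag, cosmic-ray hit) = 0.102080 / 0.448160 ≈ 0.228

P(real transient source | anomaly flag, cosmic-ray hit) ≈ 0.228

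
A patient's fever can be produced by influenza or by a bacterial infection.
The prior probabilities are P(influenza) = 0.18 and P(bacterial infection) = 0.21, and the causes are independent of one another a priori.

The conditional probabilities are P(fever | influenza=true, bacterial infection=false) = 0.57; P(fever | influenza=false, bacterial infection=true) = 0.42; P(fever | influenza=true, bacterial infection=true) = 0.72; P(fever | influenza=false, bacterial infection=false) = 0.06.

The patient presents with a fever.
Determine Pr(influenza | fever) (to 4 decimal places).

Pr(influenza | fever) ≈ 0.4933

Enumerate the 4 (influenza, bacterial infection) configurations and weight by the priors:
  P(fever) = 0.06*0.82*0.79 + 0.42*0.82*0.21 + 0.57*0.18*0.79 + 0.72*0.18*0.21
        = 0.038868 + 0.072324 + 0.081054 + 0.027216 = 0.219462
The terms with influenza present sum to 0.108270, so
  P(influenza | fever) = 0.108270 / 0.219462 ≈ 0.4933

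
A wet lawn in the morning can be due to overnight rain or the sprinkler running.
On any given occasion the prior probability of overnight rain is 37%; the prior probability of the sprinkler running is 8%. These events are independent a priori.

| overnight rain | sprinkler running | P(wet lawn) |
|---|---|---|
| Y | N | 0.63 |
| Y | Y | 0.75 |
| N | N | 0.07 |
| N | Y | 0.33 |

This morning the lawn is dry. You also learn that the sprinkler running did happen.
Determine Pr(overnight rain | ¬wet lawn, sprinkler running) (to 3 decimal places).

P(¬wet lawn | sprinkler running) = 0.67×0.63 + 0.25×0.37 = 0.422100 + 0.092500 = 0.514600
Of this, 0.092500 comes from 0.25×0.37 (the overnight rain=true cases).
Hence the posterior is 0.092500/0.514600 ≈ 0.180.

Pr(overnight rain | ¬wet lawn, sprinkler running) ≈ 0.180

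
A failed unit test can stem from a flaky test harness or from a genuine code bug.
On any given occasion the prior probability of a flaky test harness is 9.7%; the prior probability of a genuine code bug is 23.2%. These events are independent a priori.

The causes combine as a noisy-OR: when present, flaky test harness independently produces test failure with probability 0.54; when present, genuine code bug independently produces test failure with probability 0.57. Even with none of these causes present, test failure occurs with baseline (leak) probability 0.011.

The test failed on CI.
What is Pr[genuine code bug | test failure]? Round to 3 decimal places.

Under noisy-OR, P(test failure | causes) = 1 − (1−0.011)·∏(1−qᵢ) over the active causes.
Numerator (weight on configurations with genuine code bug): 0.120404 + 0.018102 = 0.138506
Normalizer over all consistent configurations: 0.011*0.903*0.768 + 0.57473*0.903*0.232 + 0.54506*0.097*0.768 + 0.804376*0.097*0.232 = 0.186740
Posterior = 0.138506 / 0.186740 ≈ 0.742

Pr[genuine code bug | test failure] ≈ 0.742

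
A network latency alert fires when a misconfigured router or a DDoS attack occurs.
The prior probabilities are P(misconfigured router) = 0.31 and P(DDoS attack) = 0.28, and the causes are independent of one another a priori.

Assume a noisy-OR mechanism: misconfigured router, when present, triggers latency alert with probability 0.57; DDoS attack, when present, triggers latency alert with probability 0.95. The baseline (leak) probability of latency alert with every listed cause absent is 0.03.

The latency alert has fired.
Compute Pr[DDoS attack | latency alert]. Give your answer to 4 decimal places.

Under noisy-OR, P(latency alert | causes) = 1 − (1−0.03)·∏(1−qᵢ) over the active causes.
P(latency alert) = 0.03*0.69*0.72 + 0.9515*0.69*0.28 + 0.5829*0.31*0.72 + 0.979145*0.31*0.28 = 0.014904 + 0.183830 + 0.130103 + 0.084990 = 0.413827
Restricting to configurations with DDoS attack present: 0.183830 + 0.084990 = 0.268820.
Hence the posterior is 0.268820/0.413827 ≈ 0.6496.

Pr[DDoS attack | latency alert] ≈ 0.6496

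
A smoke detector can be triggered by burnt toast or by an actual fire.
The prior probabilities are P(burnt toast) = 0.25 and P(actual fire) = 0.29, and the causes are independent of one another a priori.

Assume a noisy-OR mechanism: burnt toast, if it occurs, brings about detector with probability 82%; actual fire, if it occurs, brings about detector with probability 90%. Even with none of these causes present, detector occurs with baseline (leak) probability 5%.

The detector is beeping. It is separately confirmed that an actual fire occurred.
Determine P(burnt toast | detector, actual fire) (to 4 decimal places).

Under noisy-OR, P(detector | causes) = 1 − (1−0.05)·∏(1−qᵢ) over the active causes.
P(detector | actual fire) = 0.905×0.75 + 0.9829×0.25 = 0.678750 + 0.245725 = 0.924475
Of this, 0.245725 comes from 0.9829×0.25 (the burnt toast=true cases).
So P(burnt toast | detector, actual fire) = 0.245725/0.924475 ≈ 0.2658.

P(burnt toast | detector, actual fire) ≈ 0.2658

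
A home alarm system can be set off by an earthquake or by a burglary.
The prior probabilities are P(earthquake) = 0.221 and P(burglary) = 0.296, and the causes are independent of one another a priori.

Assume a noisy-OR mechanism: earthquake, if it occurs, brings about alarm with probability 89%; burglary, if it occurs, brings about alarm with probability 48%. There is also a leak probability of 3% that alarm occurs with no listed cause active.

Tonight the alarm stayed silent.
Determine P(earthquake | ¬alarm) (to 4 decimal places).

Under noisy-OR, P(alarm | causes) = 1 − (1−0.03)·∏(1−qᵢ) over the active causes.
By total probability over the 4 (earthquake, burglary) configurations:
  P(¬alarm) = 0.97×0.779×0.704 + 0.5044×0.779×0.296 + 0.1067×0.221×0.704 + 0.055484×0.221×0.296
        = 0.531964 + 0.116307 + 0.016601 + 0.003630 = 0.668502
Keeping only the earthquake-present terms gives 0.020231, so
  P(earthquake | ¬alarm) = 0.020231 / 0.668502 ≈ 0.0303

P(earthquake | ¬alarm) ≈ 0.0303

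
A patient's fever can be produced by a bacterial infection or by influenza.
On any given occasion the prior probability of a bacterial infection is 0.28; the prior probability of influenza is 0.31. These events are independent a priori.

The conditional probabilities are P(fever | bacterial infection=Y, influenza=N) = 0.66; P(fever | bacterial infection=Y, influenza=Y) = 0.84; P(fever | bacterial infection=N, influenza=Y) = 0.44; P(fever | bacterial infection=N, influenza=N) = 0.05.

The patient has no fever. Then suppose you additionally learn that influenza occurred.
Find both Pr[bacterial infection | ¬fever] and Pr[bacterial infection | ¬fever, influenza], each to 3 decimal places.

Pr[bacterial infection | ¬fever] ≈ 0.118; Pr[bacterial infection | ¬fever, influenza] ≈ 0.100

Sum P(¬fever|·) weighted by the priors over the 4 (bacterial infection, influenza) configurations:
  P(¬fever) = 0.95*0.72*0.69 + 0.56*0.72*0.31 + 0.34*0.28*0.69 + 0.16*0.28*0.31
        = 0.471960 + 0.124992 + 0.065688 + 0.013888 = 0.676528
Keeping only the bacterial infection-present terms gives 0.079576, so
  P(bacterial infection | ¬fever) = 0.079576 / 0.676528 ≈ 0.118

Now condition on the additional information:
P(¬fever | influenza) = 0.56×0.72 + 0.16×0.28 = 0.403200 + 0.044800 = 0.448000
The bacterial infection-present share is 0.16×0.28 = 0.044800.
P(bacterial infection | ¬fever, influenza) = 0.044800 / 0.448000 ≈ 0.100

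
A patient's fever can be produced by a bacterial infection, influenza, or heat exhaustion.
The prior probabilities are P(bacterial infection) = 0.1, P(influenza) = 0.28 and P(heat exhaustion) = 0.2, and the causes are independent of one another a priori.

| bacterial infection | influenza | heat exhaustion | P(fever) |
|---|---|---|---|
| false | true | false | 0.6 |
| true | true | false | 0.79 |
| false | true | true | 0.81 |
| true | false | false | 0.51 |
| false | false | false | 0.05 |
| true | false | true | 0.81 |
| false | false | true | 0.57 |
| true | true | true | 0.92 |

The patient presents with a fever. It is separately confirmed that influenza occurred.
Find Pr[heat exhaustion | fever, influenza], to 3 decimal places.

By total probability over the 4 (bacterial infection, heat exhaustion) configurations:
  P(fever | influenza) = 0.6*0.9*0.8 + 0.81*0.9*0.2 + 0.79*0.1*0.8 + 0.92*0.1*0.2
        = 0.432000 + 0.145800 + 0.063200 + 0.018400 = 0.659400
The terms with heat exhaustion present sum to 0.164200, so
  P(heat exhaustion | fever, influenza) = 0.164200 / 0.659400 ≈ 0.249

Pr[heat exhaustion | fever, influenza] ≈ 0.249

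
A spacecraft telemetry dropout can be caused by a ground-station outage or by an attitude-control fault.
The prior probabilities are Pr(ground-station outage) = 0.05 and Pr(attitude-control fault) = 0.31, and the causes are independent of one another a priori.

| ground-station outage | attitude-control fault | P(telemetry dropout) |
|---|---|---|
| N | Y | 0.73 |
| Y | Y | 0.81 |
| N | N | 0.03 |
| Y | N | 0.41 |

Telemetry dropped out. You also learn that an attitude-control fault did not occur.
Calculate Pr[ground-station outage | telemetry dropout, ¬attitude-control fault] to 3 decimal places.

Pr[ground-station outage | telemetry dropout, ¬attitude-control fault] ≈ 0.418

P(telemetry dropout | ¬attitude-control fault) = 0.03*0.95 + 0.41*0.05 = 0.028500 + 0.020500 = 0.049000
Restricting to configurations with ground-station outage present: 0.41*0.05 = 0.020500.
P(ground-station outage | telemetry dropout, ¬attitude-control fault) = 0.020500 / 0.049000 ≈ 0.418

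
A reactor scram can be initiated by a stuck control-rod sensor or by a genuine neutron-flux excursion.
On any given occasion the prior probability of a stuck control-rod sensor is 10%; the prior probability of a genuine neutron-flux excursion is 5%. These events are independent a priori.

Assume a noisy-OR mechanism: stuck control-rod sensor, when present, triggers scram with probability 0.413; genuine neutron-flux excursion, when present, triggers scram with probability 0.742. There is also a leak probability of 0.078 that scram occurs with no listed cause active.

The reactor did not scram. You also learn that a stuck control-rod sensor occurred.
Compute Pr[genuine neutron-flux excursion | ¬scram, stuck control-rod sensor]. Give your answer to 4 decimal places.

Under noisy-OR, P(scram | causes) = 1 − (1−0.078)·∏(1−qᵢ) over the active causes.
Sum P(¬scram|·) weighted by the priors over both values of genuine neutron-flux excursion:
  P(¬scram | stuck control-rod sensor) = 0.541214×0.95 + 0.139633×0.05
        = 0.514153 + 0.006982 = 0.521135
Keeping only the genuine neutron-flux excursion-present terms gives 0.006982, so
  P(genuine neutron-flux excursion | ¬scram, stuck control-rod sensor) = 0.006982 / 0.521135 ≈ 0.0134

Pr[genuine neutron-flux excursion | ¬scram, stuck control-rod sensor] ≈ 0.0134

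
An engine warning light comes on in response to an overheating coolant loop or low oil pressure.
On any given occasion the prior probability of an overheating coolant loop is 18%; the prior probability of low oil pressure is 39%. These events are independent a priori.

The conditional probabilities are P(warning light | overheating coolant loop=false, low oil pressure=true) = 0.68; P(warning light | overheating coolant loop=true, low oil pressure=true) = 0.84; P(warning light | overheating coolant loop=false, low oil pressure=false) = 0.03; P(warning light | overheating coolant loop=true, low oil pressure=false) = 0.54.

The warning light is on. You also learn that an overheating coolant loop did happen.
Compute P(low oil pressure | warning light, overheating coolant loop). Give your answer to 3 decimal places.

Weight on low oil pressure=true, given the evidence: 0.84*0.39 = 0.327600
Denominator P(warning light | overheating coolant loop): 0.54*0.61 + 0.84*0.39 = 0.657000
Posterior = 0.327600 / 0.657000 ≈ 0.499

P(low oil pressure | warning light, overheating coolant loop) ≈ 0.499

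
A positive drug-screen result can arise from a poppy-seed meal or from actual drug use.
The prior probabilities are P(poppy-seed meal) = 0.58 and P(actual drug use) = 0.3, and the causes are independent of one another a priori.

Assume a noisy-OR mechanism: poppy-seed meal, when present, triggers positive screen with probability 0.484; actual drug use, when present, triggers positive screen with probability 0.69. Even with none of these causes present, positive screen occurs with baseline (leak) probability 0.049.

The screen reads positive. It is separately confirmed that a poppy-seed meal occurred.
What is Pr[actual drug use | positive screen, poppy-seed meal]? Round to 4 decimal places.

Pr[actual drug use | positive screen, poppy-seed meal] ≈ 0.4164

Under noisy-OR, P(positive screen | causes) = 1 − (1−0.049)·∏(1−qᵢ) over the active causes.
For the numerator, keep only actual drug use=true terms: 0.847878*0.3 = 0.254363
The normalizing constant is 0.509284*0.7 + 0.847878*0.3 = 0.610862
P(actual drug use | positive screen, poppy-seed meal) = 0.254363/0.610862 ≈ 0.4164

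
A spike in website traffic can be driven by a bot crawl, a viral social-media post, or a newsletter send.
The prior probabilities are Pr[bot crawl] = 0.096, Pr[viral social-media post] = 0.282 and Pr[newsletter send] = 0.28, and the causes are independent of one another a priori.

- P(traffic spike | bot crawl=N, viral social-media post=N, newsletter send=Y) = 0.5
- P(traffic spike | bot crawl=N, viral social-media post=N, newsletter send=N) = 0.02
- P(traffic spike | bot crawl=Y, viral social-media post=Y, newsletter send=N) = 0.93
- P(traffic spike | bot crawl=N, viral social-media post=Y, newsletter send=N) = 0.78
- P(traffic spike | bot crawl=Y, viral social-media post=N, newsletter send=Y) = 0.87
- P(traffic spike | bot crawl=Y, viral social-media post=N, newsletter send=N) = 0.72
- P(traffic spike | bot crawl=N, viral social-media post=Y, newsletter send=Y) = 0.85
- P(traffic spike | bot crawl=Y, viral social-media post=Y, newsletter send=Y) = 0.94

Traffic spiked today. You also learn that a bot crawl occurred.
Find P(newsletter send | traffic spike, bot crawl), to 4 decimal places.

P(newsletter send | traffic spike, bot crawl) ≈ 0.3075

Enumerate the 4 (viral social-media post, newsletter send) configurations and weight by the priors:
  P(traffic spike | bot crawl) = 0.72*0.718*0.72 + 0.87*0.718*0.28 + 0.93*0.282*0.72 + 0.94*0.282*0.28
        = 0.372211 + 0.174905 + 0.188827 + 0.074222 = 0.810165
The terms with newsletter send present sum to 0.249127, so
  P(newsletter send | traffic spike, bot crawl) = 0.249127 / 0.810165 ≈ 0.3075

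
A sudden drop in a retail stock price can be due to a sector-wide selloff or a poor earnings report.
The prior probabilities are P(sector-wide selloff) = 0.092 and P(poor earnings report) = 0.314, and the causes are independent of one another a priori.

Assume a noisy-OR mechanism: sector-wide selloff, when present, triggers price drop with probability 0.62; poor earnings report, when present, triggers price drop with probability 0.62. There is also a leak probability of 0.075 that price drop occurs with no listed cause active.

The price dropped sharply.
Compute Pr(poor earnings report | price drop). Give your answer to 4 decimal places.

Under noisy-OR, P(price drop | causes) = 1 − (1−0.075)·∏(1−qᵢ) over the active causes.
Numerator (weight on configurations with poor earnings report): 0.184895 + 0.025029 = 0.209924
The normalizing constant is 0.075·0.908·0.686 + 0.6485·0.908·0.314 + 0.6485·0.092·0.686 + 0.86643·0.092·0.314 = 0.297569
P(poor earnings report | price drop) = 0.209924/0.297569 ≈ 0.7055

Pr(poor earnings report | price drop) ≈ 0.7055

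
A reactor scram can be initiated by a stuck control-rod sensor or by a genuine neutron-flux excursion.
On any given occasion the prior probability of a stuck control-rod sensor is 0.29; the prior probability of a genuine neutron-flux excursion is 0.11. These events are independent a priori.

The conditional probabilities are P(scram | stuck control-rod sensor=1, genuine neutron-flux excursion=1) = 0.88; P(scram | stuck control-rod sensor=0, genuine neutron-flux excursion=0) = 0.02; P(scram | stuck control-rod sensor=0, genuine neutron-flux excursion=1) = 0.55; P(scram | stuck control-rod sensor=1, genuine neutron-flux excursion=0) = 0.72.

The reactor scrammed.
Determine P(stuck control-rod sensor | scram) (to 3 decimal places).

P(stuck control-rod sensor | scram) ≈ 0.794

Enumerate the 4 (stuck control-rod sensor, genuine neutron-flux excursion) configurations and weight by the priors:
  P(scram) = 0.02×0.71×0.89 + 0.55×0.71×0.11 + 0.72×0.29×0.89 + 0.88×0.29×0.11
        = 0.012638 + 0.042955 + 0.185832 + 0.028072 = 0.269497
Keeping only the stuck control-rod sensor-present terms gives 0.213904, so
  P(stuck control-rod sensor | scram) = 0.213904 / 0.269497 ≈ 0.794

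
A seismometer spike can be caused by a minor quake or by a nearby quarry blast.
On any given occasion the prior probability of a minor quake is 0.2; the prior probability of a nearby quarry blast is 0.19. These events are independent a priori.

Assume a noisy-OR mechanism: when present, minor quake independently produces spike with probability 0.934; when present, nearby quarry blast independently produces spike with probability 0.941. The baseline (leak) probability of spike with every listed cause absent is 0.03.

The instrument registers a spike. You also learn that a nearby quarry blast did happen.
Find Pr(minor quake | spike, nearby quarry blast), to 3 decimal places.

Under noisy-OR, P(spike | causes) = 1 − (1−0.03)·∏(1−qᵢ) over the active causes.
P(spike | nearby quarry blast) = 0.94277×0.8 + 0.996223×0.2 = 0.754216 + 0.199245 = 0.953461
The minor quake-present share is 0.996223×0.2 = 0.199245.
Hence the posterior is 0.199245/0.953461 ≈ 0.209.

Pr(minor quake | spike, nearby quarry blast) ≈ 0.209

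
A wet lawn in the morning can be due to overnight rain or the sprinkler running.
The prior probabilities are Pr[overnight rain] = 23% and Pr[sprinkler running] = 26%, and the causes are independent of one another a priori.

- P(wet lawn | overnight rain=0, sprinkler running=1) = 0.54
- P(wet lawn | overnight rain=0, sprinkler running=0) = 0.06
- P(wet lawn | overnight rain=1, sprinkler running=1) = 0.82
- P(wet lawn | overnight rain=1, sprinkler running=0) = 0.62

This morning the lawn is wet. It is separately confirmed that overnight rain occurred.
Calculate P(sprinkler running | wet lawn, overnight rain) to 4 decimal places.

Sum P(wet lawn|·) weighted by the priors over both values of sprinkler running:
  P(wet lawn | overnight rain) = 0.62×0.74 + 0.82×0.26
        = 0.458800 + 0.213200 = 0.672000
Configurations with sprinkler running contribute 0.213200, so
  P(sprinkler running | wet lawn, overnight rain) = 0.213200 / 0.672000 ≈ 0.3173

P(sprinkler running | wet lawn, overnight rain) ≈ 0.3173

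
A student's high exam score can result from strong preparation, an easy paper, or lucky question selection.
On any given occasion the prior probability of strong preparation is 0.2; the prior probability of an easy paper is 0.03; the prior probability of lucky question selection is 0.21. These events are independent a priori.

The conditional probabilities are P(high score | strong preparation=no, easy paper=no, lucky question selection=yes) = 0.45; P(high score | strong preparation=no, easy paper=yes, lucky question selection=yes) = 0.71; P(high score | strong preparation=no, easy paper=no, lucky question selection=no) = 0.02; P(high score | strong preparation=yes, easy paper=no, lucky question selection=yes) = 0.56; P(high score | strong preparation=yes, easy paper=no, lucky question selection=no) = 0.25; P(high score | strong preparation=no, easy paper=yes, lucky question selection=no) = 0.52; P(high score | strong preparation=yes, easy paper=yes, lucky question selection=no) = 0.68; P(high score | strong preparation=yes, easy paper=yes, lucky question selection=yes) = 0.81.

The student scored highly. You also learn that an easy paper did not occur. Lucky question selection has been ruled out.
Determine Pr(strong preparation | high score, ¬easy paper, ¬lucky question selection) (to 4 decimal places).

Pr(strong preparation | high score, ¬easy paper, ¬lucky question selection) ≈ 0.7576

P(high score | ¬easy paper, ¬lucky question selection) = 0.02*0.8 + 0.25*0.2 = 0.016000 + 0.050000 = 0.066000
Of this, 0.050000 comes from 0.25*0.2 (the strong preparation=true cases).
P(strong preparation | high score, ¬easy paper, ¬lucky question selection) = 0.050000 / 0.066000 ≈ 0.7576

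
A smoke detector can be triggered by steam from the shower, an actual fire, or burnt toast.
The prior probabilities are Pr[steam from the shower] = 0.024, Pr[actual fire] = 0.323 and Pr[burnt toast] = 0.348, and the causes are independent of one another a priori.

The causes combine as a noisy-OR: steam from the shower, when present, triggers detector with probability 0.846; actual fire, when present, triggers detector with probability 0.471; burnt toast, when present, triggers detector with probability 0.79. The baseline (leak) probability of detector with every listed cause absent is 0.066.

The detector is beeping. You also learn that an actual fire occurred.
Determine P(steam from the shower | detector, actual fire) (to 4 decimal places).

Under noisy-OR, P(detector | causes) = 1 − (1−0.066)·∏(1−qᵢ) over the active causes.
P(detector | actual fire) = 0.505914×0.976×0.652 + 0.896242×0.976×0.348 + 0.923911×0.024×0.652 + 0.984021×0.024×0.348 = 0.321939 + 0.304407 + 0.014457 + 0.008219 = 0.649022
The steam from the shower-present share is 0.014457 + 0.008219 = 0.022676.
P(steam from the shower | detector, actual fire) = 0.022676 / 0.649022 ≈ 0.0349

P(steam from the shower | detector, actual fire) ≈ 0.0349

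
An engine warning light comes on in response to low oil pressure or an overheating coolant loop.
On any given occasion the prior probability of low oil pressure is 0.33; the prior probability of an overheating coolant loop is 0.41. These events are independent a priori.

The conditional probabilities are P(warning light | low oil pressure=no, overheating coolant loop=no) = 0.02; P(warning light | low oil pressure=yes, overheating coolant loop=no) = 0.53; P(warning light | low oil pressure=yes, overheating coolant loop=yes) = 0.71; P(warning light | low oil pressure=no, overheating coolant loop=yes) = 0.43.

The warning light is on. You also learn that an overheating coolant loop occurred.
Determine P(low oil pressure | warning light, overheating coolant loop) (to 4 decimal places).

P(warning light | overheating coolant loop) = 0.43*0.67 + 0.71*0.33 = 0.288100 + 0.234300 = 0.522400
The low oil pressure-present share is 0.71*0.33 = 0.234300.
Hence the posterior is 0.234300/0.522400 ≈ 0.4485.

P(low oil pressure | warning light, overheating coolant loop) ≈ 0.4485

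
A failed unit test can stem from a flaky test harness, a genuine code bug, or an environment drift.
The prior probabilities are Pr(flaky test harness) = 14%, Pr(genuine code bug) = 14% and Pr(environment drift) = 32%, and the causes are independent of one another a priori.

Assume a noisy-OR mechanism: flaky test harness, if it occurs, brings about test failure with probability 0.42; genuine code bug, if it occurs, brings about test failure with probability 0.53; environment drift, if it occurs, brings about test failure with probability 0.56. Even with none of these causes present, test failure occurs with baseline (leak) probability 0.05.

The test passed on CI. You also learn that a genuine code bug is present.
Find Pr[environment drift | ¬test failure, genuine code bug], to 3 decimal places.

Pr[environment drift | ¬test failure, genuine code bug] ≈ 0.172

Under noisy-OR, P(test failure | causes) = 1 − (1−0.05)·∏(1−qᵢ) over the active causes.
Numerator (weight on configurations with environment drift): 0.054066 + 0.005105 = 0.059171
Normalizer over all consistent configurations: 0.4465·0.86·0.68 + 0.19646·0.86·0.32 + 0.25897·0.14·0.68 + 0.113947·0.14·0.32 = 0.344938
Posterior = 0.059171 / 0.344938 ≈ 0.172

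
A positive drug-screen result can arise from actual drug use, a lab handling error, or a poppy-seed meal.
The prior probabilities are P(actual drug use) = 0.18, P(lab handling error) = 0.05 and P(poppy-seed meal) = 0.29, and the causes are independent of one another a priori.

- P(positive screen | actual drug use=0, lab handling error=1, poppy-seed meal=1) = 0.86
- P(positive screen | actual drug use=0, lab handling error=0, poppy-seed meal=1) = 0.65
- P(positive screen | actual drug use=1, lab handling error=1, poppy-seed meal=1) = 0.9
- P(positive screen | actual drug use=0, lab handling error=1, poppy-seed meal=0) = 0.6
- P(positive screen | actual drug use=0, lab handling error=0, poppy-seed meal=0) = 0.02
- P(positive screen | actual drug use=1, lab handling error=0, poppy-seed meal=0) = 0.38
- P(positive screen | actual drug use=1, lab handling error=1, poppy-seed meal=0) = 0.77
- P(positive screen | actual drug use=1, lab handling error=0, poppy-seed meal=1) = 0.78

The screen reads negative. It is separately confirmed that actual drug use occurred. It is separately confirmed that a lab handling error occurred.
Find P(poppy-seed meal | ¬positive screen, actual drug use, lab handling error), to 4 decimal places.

Numerator (weight on configurations with poppy-seed meal): 0.1*0.29 = 0.029000
Normalizer over all consistent configurations: 0.23*0.71 + 0.1*0.29 = 0.192300
Posterior = 0.029000 / 0.192300 ≈ 0.1508

P(poppy-seed meal | ¬positive screen, actual drug use, lab handling error) ≈ 0.1508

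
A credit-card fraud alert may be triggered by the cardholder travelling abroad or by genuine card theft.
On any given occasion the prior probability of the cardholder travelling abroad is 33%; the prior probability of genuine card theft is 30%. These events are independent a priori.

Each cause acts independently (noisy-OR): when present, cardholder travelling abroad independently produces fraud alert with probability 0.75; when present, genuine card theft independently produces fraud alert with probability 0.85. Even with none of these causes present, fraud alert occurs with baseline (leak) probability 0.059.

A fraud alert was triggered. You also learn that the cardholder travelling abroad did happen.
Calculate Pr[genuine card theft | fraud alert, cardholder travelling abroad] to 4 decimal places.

Under noisy-OR, P(fraud alert | causes) = 1 − (1−0.059)·∏(1−qᵢ) over the active causes.
P(fraud alert | cardholder travelling abroad) = 0.76475·0.7 + 0.964712·0.3 = 0.535325 + 0.289414 = 0.824739
Of this, 0.289414 comes from 0.964712·0.3 (the genuine card theft=true cases).
So P(genuine card theft | fraud alert, cardholder travelling abroad) = 0.289414/0.824739 ≈ 0.3509.

Pr[genuine card theft | fraud alert, cardholder travelling abroad] ≈ 0.3509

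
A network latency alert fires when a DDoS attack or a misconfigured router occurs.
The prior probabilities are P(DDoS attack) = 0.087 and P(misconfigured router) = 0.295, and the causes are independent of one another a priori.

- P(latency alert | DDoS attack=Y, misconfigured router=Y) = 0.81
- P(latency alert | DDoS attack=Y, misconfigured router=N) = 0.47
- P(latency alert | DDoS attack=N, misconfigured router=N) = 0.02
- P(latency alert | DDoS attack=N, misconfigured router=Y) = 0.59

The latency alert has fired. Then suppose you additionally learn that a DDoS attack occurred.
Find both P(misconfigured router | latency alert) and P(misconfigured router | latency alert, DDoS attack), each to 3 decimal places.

Enumerate the 4 (DDoS attack, misconfigured router) configurations and weight by the priors:
  P(latency alert) = 0.02×0.913×0.705 + 0.59×0.913×0.295 + 0.47×0.087×0.705 + 0.81×0.087×0.295
        = 0.012873 + 0.158908 + 0.028827 + 0.020789 = 0.221397
Keeping only the misconfigured router-present terms gives 0.179697, so
  P(misconfigured router | latency alert) = 0.179697 / 0.221397 ≈ 0.812

With the extra evidence:
By total probability over both values of misconfigured router:
  P(latency alert | DDoS attack) = 0.47×0.705 + 0.81×0.295
        = 0.331350 + 0.238950 = 0.570300
Configurations with misconfigured router contribute 0.238950, so
  P(misconfigured router | latency alert, DDoS attack) = 0.238950 / 0.570300 ≈ 0.419
— DDoS attack explains away the evidence for misconfigured router.

P(misconfigured router | latency alert) ≈ 0.812; P(misconfigured router | latency alert, DDoS attack) ≈ 0.419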